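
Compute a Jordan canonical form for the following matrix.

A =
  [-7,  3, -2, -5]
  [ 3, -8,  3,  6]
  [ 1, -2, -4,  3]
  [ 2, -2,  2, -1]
J_3(-5) ⊕ J_1(-5)

The characteristic polynomial is
  det(x·I − A) = x^4 + 20*x^3 + 150*x^2 + 500*x + 625 = (x + 5)^4

Eigenvalues and multiplicities (the geometric multiplicity of λ is n − rank(A − λI), which equals the number of Jordan blocks for λ):
  λ = -5: algebraic multiplicity = 4, geometric multiplicity = 2

Determining the block sizes for each eigenvalue:
  λ = -5: with am = 4 and gm = 2, the partition is not yet determined (e.g. several partitions of 4 into 2 parts exist). Let N = A − (-5)·I. Computing rank(N^1) = 2, rank(N^2) = 1, rank(N^3) = 0; the number of blocks of size ≥ j is rank(N^{j−1}) − rank(N^j), giving [2, 1, 1]. So we have 1 block(s) of size 3, 1 block(s) of size 1 → block sizes [3, 1]

Assembling the blocks gives a Jordan form
J =
  [-5,  1,  0,  0]
  [ 0, -5,  1,  0]
  [ 0,  0, -5,  0]
  [ 0,  0,  0, -5]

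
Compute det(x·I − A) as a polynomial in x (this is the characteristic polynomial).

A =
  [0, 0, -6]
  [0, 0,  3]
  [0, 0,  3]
x^3 - 3*x^2

Expanding det(x·I − A) (e.g. by cofactor expansion or by noting that A is similar to its Jordan form J, which has the same characteristic polynomial as A) gives
  χ_A(x) = x^3 - 3*x^2
which factors as x^2*(x - 3). The eigenvalues (with algebraic multiplicities) are λ = 0 with multiplicity 2, λ = 3 with multiplicity 1.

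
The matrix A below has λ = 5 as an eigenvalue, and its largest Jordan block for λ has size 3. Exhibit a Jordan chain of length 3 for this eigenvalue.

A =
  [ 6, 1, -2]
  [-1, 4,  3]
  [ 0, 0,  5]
A Jordan chain for λ = 5 of length 3:
v_1 = (1, -1, 0)ᵀ
v_2 = (-2, 3, 0)ᵀ
v_3 = (0, 0, 1)ᵀ

Let N = A − (5)·I. We want v_3 with N^3 v_3 = 0 but N^2 v_3 ≠ 0; then v_{j-1} := N · v_j for j = 3, …, 2.

Pick v_3 = (0, 0, 1)ᵀ.
Then v_2 = N · v_3 = (-2, 3, 0)ᵀ.
Then v_1 = N · v_2 = (1, -1, 0)ᵀ.

Sanity check: (A − (5)·I) v_1 = (0, 0, 0)ᵀ = 0. ✓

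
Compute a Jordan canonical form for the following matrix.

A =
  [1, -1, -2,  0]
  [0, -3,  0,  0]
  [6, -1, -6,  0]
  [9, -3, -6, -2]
J_2(-3) ⊕ J_1(-2) ⊕ J_1(-2)

The characteristic polynomial is
  det(x·I − A) = x^4 + 10*x^3 + 37*x^2 + 60*x + 36 = (x + 2)^2*(x + 3)^2

Eigenvalues and multiplicities (the geometric multiplicity of λ is n − rank(A − λI), which equals the number of Jordan blocks for λ):
  λ = -3: algebraic multiplicity = 2, geometric multiplicity = 1
  λ = -2: algebraic multiplicity = 2, geometric multiplicity = 2

Determining the block sizes for each eigenvalue:
  λ = -3: one block (gm = 1), so the single block has size am = 2 → block sizes [2]
  λ = -2: gm = am = 2, so every block has size 1 → block sizes [1, 1]

Assembling the blocks gives a Jordan form
J =
  [-3,  1,  0,  0]
  [ 0, -3,  0,  0]
  [ 0,  0, -2,  0]
  [ 0,  0,  0, -2]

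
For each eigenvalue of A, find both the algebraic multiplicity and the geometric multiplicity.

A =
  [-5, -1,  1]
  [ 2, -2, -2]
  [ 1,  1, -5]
λ = -4: alg = 3, geom = 2

Step 1 — factor the characteristic polynomial to read off the algebraic multiplicities:
  χ_A(x) = (x + 4)^3

Step 2 — compute geometric multiplicities via the rank-nullity identity g(λ) = n − rank(A − λI):
  rank(A − (-4)·I) = 1, so dim ker(A − (-4)·I) = n − 1 = 2

Summary:
  λ = -4: algebraic multiplicity = 3, geometric multiplicity = 2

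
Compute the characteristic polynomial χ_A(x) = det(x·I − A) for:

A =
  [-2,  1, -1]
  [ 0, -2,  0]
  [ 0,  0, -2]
x^3 + 6*x^2 + 12*x + 8

Expanding det(x·I − A) (e.g. by cofactor expansion or by noting that A is similar to its Jordan form J, which has the same characteristic polynomial as A) gives
  χ_A(x) = x^3 + 6*x^2 + 12*x + 8
which factors as (x + 2)^3. The eigenvalues (with algebraic multiplicities) are λ = -2 with multiplicity 3.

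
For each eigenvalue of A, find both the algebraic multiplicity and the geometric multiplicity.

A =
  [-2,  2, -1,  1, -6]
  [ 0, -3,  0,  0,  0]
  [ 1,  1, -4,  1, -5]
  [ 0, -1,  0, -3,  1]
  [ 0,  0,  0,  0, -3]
λ = -3: alg = 5, geom = 3

Step 1 — factor the characteristic polynomial to read off the algebraic multiplicities:
  χ_A(x) = (x + 3)^5

Step 2 — compute geometric multiplicities via the rank-nullity identity g(λ) = n − rank(A − λI):
  rank(A − (-3)·I) = 2, so dim ker(A − (-3)·I) = n − 2 = 3

Summary:
  λ = -3: algebraic multiplicity = 5, geometric multiplicity = 3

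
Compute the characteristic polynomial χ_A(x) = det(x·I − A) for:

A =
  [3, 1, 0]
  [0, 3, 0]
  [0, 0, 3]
x^3 - 9*x^2 + 27*x - 27

Expanding det(x·I − A) (e.g. by cofactor expansion or by noting that A is similar to its Jordan form J, which has the same characteristic polynomial as A) gives
  χ_A(x) = x^3 - 9*x^2 + 27*x - 27
which factors as (x - 3)^3. The eigenvalues (with algebraic multiplicities) are λ = 3 with multiplicity 3.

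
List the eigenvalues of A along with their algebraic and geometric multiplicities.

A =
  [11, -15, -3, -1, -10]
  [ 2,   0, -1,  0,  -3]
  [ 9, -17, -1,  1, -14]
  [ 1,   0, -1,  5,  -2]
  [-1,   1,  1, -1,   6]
λ = 4: alg = 4, geom = 2; λ = 5: alg = 1, geom = 1

Step 1 — factor the characteristic polynomial to read off the algebraic multiplicities:
  χ_A(x) = (x - 5)*(x - 4)^4

Step 2 — compute geometric multiplicities via the rank-nullity identity g(λ) = n − rank(A − λI):
  rank(A − (4)·I) = 3, so dim ker(A − (4)·I) = n − 3 = 2
  rank(A − (5)·I) = 4, so dim ker(A − (5)·I) = n − 4 = 1

Summary:
  λ = 4: algebraic multiplicity = 4, geometric multiplicity = 2
  λ = 5: algebraic multiplicity = 1, geometric multiplicity = 1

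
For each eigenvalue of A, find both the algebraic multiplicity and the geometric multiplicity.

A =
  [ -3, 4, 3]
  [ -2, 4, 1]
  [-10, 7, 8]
λ = 3: alg = 3, geom = 1

Step 1 — factor the characteristic polynomial to read off the algebraic multiplicities:
  χ_A(x) = (x - 3)^3

Step 2 — compute geometric multiplicities via the rank-nullity identity g(λ) = n − rank(A − λI):
  rank(A − (3)·I) = 2, so dim ker(A − (3)·I) = n − 2 = 1

Summary:
  λ = 3: algebraic multiplicity = 3, geometric multiplicity = 1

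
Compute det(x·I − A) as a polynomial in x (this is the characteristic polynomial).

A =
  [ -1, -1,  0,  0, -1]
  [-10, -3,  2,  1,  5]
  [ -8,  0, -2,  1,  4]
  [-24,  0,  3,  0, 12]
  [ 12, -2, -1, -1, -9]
x^5 + 15*x^4 + 90*x^3 + 270*x^2 + 405*x + 243

Expanding det(x·I − A) (e.g. by cofactor expansion or by noting that A is similar to its Jordan form J, which has the same characteristic polynomial as A) gives
  χ_A(x) = x^5 + 15*x^4 + 90*x^3 + 270*x^2 + 405*x + 243
which factors as (x + 3)^5. The eigenvalues (with algebraic multiplicities) are λ = -3 with multiplicity 5.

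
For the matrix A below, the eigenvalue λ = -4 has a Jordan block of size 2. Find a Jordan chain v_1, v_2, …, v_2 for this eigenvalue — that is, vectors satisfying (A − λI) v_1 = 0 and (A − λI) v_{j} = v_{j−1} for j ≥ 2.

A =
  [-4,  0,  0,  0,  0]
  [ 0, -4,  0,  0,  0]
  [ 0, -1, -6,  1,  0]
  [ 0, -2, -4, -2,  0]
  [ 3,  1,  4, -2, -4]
A Jordan chain for λ = -4 of length 2:
v_1 = (0, 0, 0, 0, 3)ᵀ
v_2 = (1, 0, 0, 0, 0)ᵀ

Let N = A − (-4)·I. We want v_2 with N^2 v_2 = 0 but N^1 v_2 ≠ 0; then v_{j-1} := N · v_j for j = 2, …, 2.

Pick v_2 = (1, 0, 0, 0, 0)ᵀ.
Then v_1 = N · v_2 = (0, 0, 0, 0, 3)ᵀ.

Sanity check: (A − (-4)·I) v_1 = (0, 0, 0, 0, 0)ᵀ = 0. ✓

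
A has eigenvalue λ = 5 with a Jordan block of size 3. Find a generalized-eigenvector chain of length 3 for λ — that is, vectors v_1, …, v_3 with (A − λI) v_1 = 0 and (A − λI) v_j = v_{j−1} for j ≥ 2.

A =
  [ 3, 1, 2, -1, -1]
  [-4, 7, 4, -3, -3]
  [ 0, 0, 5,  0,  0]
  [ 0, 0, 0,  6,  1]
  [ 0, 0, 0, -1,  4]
A Jordan chain for λ = 5 of length 3:
v_1 = (-1, -2, 0, 0, 0)ᵀ
v_2 = (-1, -3, 0, 1, -1)ᵀ
v_3 = (0, 0, 0, 1, 0)ᵀ

Let N = A − (5)·I. We want v_3 with N^3 v_3 = 0 but N^2 v_3 ≠ 0; then v_{j-1} := N · v_j for j = 3, …, 2.

Pick v_3 = (0, 0, 0, 1, 0)ᵀ.
Then v_2 = N · v_3 = (-1, -3, 0, 1, -1)ᵀ.
Then v_1 = N · v_2 = (-1, -2, 0, 0, 0)ᵀ.

Sanity check: (A − (5)·I) v_1 = (0, 0, 0, 0, 0)ᵀ = 0. ✓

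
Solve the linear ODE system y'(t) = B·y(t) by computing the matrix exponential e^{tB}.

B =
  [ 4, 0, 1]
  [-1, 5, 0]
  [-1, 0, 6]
e^{tB} =
  [-t*exp(5*t) + exp(5*t), 0, t*exp(5*t)]
  [t^2*exp(5*t)/2 - t*exp(5*t), exp(5*t), -t^2*exp(5*t)/2]
  [-t*exp(5*t), 0, t*exp(5*t) + exp(5*t)]

Strategy: write B = P · J · P⁻¹ where J is a Jordan canonical form, so e^{tB} = P · e^{tJ} · P⁻¹, and e^{tJ} can be computed block-by-block.

B has Jordan form
J =
  [5, 1, 0]
  [0, 5, 1]
  [0, 0, 5]
(up to reordering of blocks).

Per-block formulas:
  For a 3×3 Jordan block J_3(5): exp(t · J_3(5)) = e^(5t)·(I + t·N + (t^2/2)·N^2), where N is the 3×3 nilpotent shift.

After assembling e^{tJ} and conjugating by P, we get:

e^{tB} =
  [-t*exp(5*t) + exp(5*t), 0, t*exp(5*t)]
  [t^2*exp(5*t)/2 - t*exp(5*t), exp(5*t), -t^2*exp(5*t)/2]
  [-t*exp(5*t), 0, t*exp(5*t) + exp(5*t)]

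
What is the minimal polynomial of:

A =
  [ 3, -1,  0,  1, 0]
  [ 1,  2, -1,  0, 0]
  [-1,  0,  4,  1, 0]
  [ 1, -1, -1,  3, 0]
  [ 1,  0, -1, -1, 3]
x^2 - 6*x + 9

The characteristic polynomial is χ_A(x) = (x - 3)^5, so the eigenvalues are known. The minimal polynomial is
  m_A(x) = Π_λ (x − λ)^{k_λ}
where k_λ is the size of the *largest* Jordan block for λ (equivalently, the smallest k with (A − λI)^k v = 0 for every generalised eigenvector v of λ).

  λ = 3: largest Jordan block has size 2, contributing (x − 3)^2

So m_A(x) = (x - 3)^2 = x^2 - 6*x + 9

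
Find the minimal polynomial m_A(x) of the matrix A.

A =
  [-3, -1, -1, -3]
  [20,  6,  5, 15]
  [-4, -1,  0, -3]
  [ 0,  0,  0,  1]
x^2 - 2*x + 1

The characteristic polynomial is χ_A(x) = (x - 1)^4, so the eigenvalues are known. The minimal polynomial is
  m_A(x) = Π_λ (x − λ)^{k_λ}
where k_λ is the size of the *largest* Jordan block for λ (equivalently, the smallest k with (A − λI)^k v = 0 for every generalised eigenvector v of λ).

  λ = 1: largest Jordan block has size 2, contributing (x − 1)^2

So m_A(x) = (x - 1)^2 = x^2 - 2*x + 1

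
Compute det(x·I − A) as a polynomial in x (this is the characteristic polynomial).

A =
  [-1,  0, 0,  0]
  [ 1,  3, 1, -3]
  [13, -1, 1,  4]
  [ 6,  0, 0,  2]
x^4 - 5*x^3 + 6*x^2 + 4*x - 8

Expanding det(x·I − A) (e.g. by cofactor expansion or by noting that A is similar to its Jordan form J, which has the same characteristic polynomial as A) gives
  χ_A(x) = x^4 - 5*x^3 + 6*x^2 + 4*x - 8
which factors as (x - 2)^3*(x + 1). The eigenvalues (with algebraic multiplicities) are λ = -1 with multiplicity 1, λ = 2 with multiplicity 3.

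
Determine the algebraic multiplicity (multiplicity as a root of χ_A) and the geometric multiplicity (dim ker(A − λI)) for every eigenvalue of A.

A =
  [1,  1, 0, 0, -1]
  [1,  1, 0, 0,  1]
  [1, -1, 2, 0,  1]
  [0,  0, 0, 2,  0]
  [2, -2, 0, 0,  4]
λ = 2: alg = 5, geom = 4

Step 1 — factor the characteristic polynomial to read off the algebraic multiplicities:
  χ_A(x) = (x - 2)^5

Step 2 — compute geometric multiplicities via the rank-nullity identity g(λ) = n − rank(A − λI):
  rank(A − (2)·I) = 1, so dim ker(A − (2)·I) = n − 1 = 4

Summary:
  λ = 2: algebraic multiplicity = 5, geometric multiplicity = 4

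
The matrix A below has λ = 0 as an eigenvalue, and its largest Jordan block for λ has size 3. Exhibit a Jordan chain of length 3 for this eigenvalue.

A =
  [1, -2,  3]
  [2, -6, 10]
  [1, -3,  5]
A Jordan chain for λ = 0 of length 3:
v_1 = (1, 2, 1)ᵀ
v_2 = (-2, -6, -3)ᵀ
v_3 = (0, 1, 0)ᵀ

Let N = A − (0)·I. We want v_3 with N^3 v_3 = 0 but N^2 v_3 ≠ 0; then v_{j-1} := N · v_j for j = 3, …, 2.

Pick v_3 = (0, 1, 0)ᵀ.
Then v_2 = N · v_3 = (-2, -6, -3)ᵀ.
Then v_1 = N · v_2 = (1, 2, 1)ᵀ.

Sanity check: (A − (0)·I) v_1 = (0, 0, 0)ᵀ = 0. ✓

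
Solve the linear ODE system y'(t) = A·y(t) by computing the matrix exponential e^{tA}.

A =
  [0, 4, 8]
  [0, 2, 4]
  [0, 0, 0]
e^{tA} =
  [1, 2*exp(2*t) - 2, 4*exp(2*t) - 4]
  [0, exp(2*t), 2*exp(2*t) - 2]
  [0, 0, 1]

Strategy: write A = P · J · P⁻¹ where J is a Jordan canonical form, so e^{tA} = P · e^{tJ} · P⁻¹, and e^{tJ} can be computed block-by-block.

A has Jordan form
J =
  [0, 0, 0]
  [0, 0, 0]
  [0, 0, 2]
(up to reordering of blocks).

Per-block formulas:
  For a 1×1 block at λ = 2: exp(t · [2]) = [e^(2t)].
  For a 1×1 block at λ = 0: exp(t · [0]) = [e^(0t)].

After assembling e^{tJ} and conjugating by P, we get:

e^{tA} =
  [1, 2*exp(2*t) - 2, 4*exp(2*t) - 4]
  [0, exp(2*t), 2*exp(2*t) - 2]
  [0, 0, 1]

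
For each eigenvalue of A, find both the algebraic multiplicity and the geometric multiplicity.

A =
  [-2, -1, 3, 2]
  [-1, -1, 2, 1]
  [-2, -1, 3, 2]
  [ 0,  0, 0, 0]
λ = 0: alg = 4, geom = 2

Step 1 — factor the characteristic polynomial to read off the algebraic multiplicities:
  χ_A(x) = x^4

Step 2 — compute geometric multiplicities via the rank-nullity identity g(λ) = n − rank(A − λI):
  rank(A − (0)·I) = 2, so dim ker(A − (0)·I) = n − 2 = 2

Summary:
  λ = 0: algebraic multiplicity = 4, geometric multiplicity = 2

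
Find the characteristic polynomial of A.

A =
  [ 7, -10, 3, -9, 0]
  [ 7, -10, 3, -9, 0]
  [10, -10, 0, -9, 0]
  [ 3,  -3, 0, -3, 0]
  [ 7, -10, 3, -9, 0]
x^5 + 6*x^4 + 9*x^3

Expanding det(x·I − A) (e.g. by cofactor expansion or by noting that A is similar to its Jordan form J, which has the same characteristic polynomial as A) gives
  χ_A(x) = x^5 + 6*x^4 + 9*x^3
which factors as x^3*(x + 3)^2. The eigenvalues (with algebraic multiplicities) are λ = -3 with multiplicity 2, λ = 0 with multiplicity 3.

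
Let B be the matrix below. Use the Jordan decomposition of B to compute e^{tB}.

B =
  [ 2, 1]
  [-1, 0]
e^{tB} =
  [t*exp(t) + exp(t), t*exp(t)]
  [-t*exp(t), -t*exp(t) + exp(t)]

Strategy: write B = P · J · P⁻¹ where J is a Jordan canonical form, so e^{tB} = P · e^{tJ} · P⁻¹, and e^{tJ} can be computed block-by-block.

B has Jordan form
J =
  [1, 1]
  [0, 1]
(up to reordering of blocks).

Per-block formulas:
  For a 2×2 Jordan block J_2(1): exp(t · J_2(1)) = e^(1t)·(I + t·N), where N is the 2×2 nilpotent shift.

After assembling e^{tJ} and conjugating by P, we get:

e^{tB} =
  [t*exp(t) + exp(t), t*exp(t)]
  [-t*exp(t), -t*exp(t) + exp(t)]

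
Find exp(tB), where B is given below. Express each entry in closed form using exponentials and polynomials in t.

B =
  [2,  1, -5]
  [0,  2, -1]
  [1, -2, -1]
e^{tB} =
  [-2*t^2*exp(t) + t*exp(t) + exp(t), 6*t^2*exp(t) + t*exp(t), 2*t^2*exp(t) - 5*t*exp(t)]
  [-t^2*exp(t)/2, 3*t^2*exp(t)/2 + t*exp(t) + exp(t), t^2*exp(t)/2 - t*exp(t)]
  [-t^2*exp(t)/2 + t*exp(t), 3*t^2*exp(t)/2 - 2*t*exp(t), t^2*exp(t)/2 - 2*t*exp(t) + exp(t)]

Strategy: write B = P · J · P⁻¹ where J is a Jordan canonical form, so e^{tB} = P · e^{tJ} · P⁻¹, and e^{tJ} can be computed block-by-block.

B has Jordan form
J =
  [1, 1, 0]
  [0, 1, 1]
  [0, 0, 1]
(up to reordering of blocks).

Per-block formulas:
  For a 3×3 Jordan block J_3(1): exp(t · J_3(1)) = e^(1t)·(I + t·N + (t^2/2)·N^2), where N is the 3×3 nilpotent shift.

After assembling e^{tJ} and conjugating by P, we get:

e^{tB} =
  [-2*t^2*exp(t) + t*exp(t) + exp(t), 6*t^2*exp(t) + t*exp(t), 2*t^2*exp(t) - 5*t*exp(t)]
  [-t^2*exp(t)/2, 3*t^2*exp(t)/2 + t*exp(t) + exp(t), t^2*exp(t)/2 - t*exp(t)]
  [-t^2*exp(t)/2 + t*exp(t), 3*t^2*exp(t)/2 - 2*t*exp(t), t^2*exp(t)/2 - 2*t*exp(t) + exp(t)]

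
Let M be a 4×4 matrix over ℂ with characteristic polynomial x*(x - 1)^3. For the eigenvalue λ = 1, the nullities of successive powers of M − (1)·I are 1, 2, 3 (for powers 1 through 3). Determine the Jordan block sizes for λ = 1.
Block sizes for λ = 1: [3]

From the dimensions of kernels of powers, the number of Jordan blocks of size at least j is d_j − d_{j−1} where d_j = dim ker(N^j) (with d_0 = 0). Computing the differences gives [1, 1, 1].
The number of blocks of size exactly k is (#blocks of size ≥ k) − (#blocks of size ≥ k + 1), so the partition is: 1 block(s) of size 3.
In nonincreasing order the block sizes are [3].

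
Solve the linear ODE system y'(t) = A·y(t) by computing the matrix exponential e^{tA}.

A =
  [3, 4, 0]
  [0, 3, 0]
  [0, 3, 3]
e^{tA} =
  [exp(3*t), 4*t*exp(3*t), 0]
  [0, exp(3*t), 0]
  [0, 3*t*exp(3*t), exp(3*t)]

Strategy: write A = P · J · P⁻¹ where J is a Jordan canonical form, so e^{tA} = P · e^{tJ} · P⁻¹, and e^{tJ} can be computed block-by-block.

A has Jordan form
J =
  [3, 1, 0]
  [0, 3, 0]
  [0, 0, 3]
(up to reordering of blocks).

Per-block formulas:
  For a 1×1 block at λ = 3: exp(t · [3]) = [e^(3t)].
  For a 2×2 Jordan block J_2(3): exp(t · J_2(3)) = e^(3t)·(I + t·N), where N is the 2×2 nilpotent shift.

After assembling e^{tJ} and conjugating by P, we get:

e^{tA} =
  [exp(3*t), 4*t*exp(3*t), 0]
  [0, exp(3*t), 0]
  [0, 3*t*exp(3*t), exp(3*t)]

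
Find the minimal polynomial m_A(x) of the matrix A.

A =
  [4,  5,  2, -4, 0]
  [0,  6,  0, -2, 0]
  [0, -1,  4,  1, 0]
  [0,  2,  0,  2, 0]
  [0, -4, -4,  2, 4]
x^2 - 8*x + 16

The characteristic polynomial is χ_A(x) = (x - 4)^5, so the eigenvalues are known. The minimal polynomial is
  m_A(x) = Π_λ (x − λ)^{k_λ}
where k_λ is the size of the *largest* Jordan block for λ (equivalently, the smallest k with (A − λI)^k v = 0 for every generalised eigenvector v of λ).

  λ = 4: largest Jordan block has size 2, contributing (x − 4)^2

So m_A(x) = (x - 4)^2 = x^2 - 8*x + 16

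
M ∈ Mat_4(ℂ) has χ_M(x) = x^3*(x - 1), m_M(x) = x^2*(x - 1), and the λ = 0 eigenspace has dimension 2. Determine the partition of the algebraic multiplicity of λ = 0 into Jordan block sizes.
Block sizes for λ = 0: [2, 1]

Step 1 — from the characteristic polynomial, algebraic multiplicity of λ = 0 is 3. From dim ker(M − (0)·I) = 2, there are exactly 2 Jordan blocks for λ = 0.
Step 2 — from the minimal polynomial, the factor (x − 0)^2 tells us the largest block for λ = 0 has size 2.
Step 3 — with total size 3, 2 blocks, and largest block 2, the block sizes (in nonincreasing order) are [2, 1].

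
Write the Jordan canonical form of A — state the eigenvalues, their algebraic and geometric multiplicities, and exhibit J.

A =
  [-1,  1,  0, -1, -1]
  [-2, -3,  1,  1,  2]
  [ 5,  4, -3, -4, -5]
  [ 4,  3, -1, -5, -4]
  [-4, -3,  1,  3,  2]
J_3(-2) ⊕ J_1(-2) ⊕ J_1(-2)

The characteristic polynomial is
  det(x·I − A) = x^5 + 10*x^4 + 40*x^3 + 80*x^2 + 80*x + 32 = (x + 2)^5

Eigenvalues and multiplicities (the geometric multiplicity of λ is n − rank(A − λI), which equals the number of Jordan blocks for λ):
  λ = -2: algebraic multiplicity = 5, geometric multiplicity = 3

Determining the block sizes for each eigenvalue:
  λ = -2: with am = 5 and gm = 3, the partition is not yet determined (e.g. several partitions of 5 into 3 parts exist). Let N = A − (-2)·I. Computing rank(N^1) = 2, rank(N^2) = 1, rank(N^3) = 0; the number of blocks of size ≥ j is rank(N^{j−1}) − rank(N^j), giving [3, 1, 1]. So we have 1 block(s) of size 3, 2 block(s) of size 1 → block sizes [3, 1, 1]

Assembling the blocks gives a Jordan form
J =
  [-2,  1,  0,  0,  0]
  [ 0, -2,  1,  0,  0]
  [ 0,  0, -2,  0,  0]
  [ 0,  0,  0, -2,  0]
  [ 0,  0,  0,  0, -2]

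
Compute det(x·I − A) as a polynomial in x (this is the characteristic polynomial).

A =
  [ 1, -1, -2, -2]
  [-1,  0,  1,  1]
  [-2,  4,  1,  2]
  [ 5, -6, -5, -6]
x^4 + 4*x^3 + 6*x^2 + 4*x + 1

Expanding det(x·I − A) (e.g. by cofactor expansion or by noting that A is similar to its Jordan form J, which has the same characteristic polynomial as A) gives
  χ_A(x) = x^4 + 4*x^3 + 6*x^2 + 4*x + 1
which factors as (x + 1)^4. The eigenvalues (with algebraic multiplicities) are λ = -1 with multiplicity 4.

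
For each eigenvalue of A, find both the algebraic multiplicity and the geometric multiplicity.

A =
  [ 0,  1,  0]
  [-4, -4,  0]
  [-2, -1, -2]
λ = -2: alg = 3, geom = 2

Step 1 — factor the characteristic polynomial to read off the algebraic multiplicities:
  χ_A(x) = (x + 2)^3

Step 2 — compute geometric multiplicities via the rank-nullity identity g(λ) = n − rank(A − λI):
  rank(A − (-2)·I) = 1, so dim ker(A − (-2)·I) = n − 1 = 2

Summary:
  λ = -2: algebraic multiplicity = 3, geometric multiplicity = 2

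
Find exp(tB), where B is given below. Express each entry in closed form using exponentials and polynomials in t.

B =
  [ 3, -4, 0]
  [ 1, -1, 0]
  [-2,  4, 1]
e^{tB} =
  [2*t*exp(t) + exp(t), -4*t*exp(t), 0]
  [t*exp(t), -2*t*exp(t) + exp(t), 0]
  [-2*t*exp(t), 4*t*exp(t), exp(t)]

Strategy: write B = P · J · P⁻¹ where J is a Jordan canonical form, so e^{tB} = P · e^{tJ} · P⁻¹, and e^{tJ} can be computed block-by-block.

B has Jordan form
J =
  [1, 1, 0]
  [0, 1, 0]
  [0, 0, 1]
(up to reordering of blocks).

Per-block formulas:
  For a 2×2 Jordan block J_2(1): exp(t · J_2(1)) = e^(1t)·(I + t·N), where N is the 2×2 nilpotent shift.
  For a 1×1 block at λ = 1: exp(t · [1]) = [e^(1t)].

After assembling e^{tJ} and conjugating by P, we get:

e^{tB} =
  [2*t*exp(t) + exp(t), -4*t*exp(t), 0]
  [t*exp(t), -2*t*exp(t) + exp(t), 0]
  [-2*t*exp(t), 4*t*exp(t), exp(t)]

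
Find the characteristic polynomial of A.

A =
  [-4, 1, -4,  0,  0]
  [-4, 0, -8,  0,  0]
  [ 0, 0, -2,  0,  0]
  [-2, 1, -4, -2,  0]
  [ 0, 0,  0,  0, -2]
x^5 + 10*x^4 + 40*x^3 + 80*x^2 + 80*x + 32

Expanding det(x·I − A) (e.g. by cofactor expansion or by noting that A is similar to its Jordan form J, which has the same characteristic polynomial as A) gives
  χ_A(x) = x^5 + 10*x^4 + 40*x^3 + 80*x^2 + 80*x + 32
which factors as (x + 2)^5. The eigenvalues (with algebraic multiplicities) are λ = -2 with multiplicity 5.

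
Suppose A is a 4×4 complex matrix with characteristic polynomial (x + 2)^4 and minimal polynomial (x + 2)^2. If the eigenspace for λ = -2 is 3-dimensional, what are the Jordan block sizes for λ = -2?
Block sizes for λ = -2: [2, 1, 1]

Step 1 — from the characteristic polynomial, algebraic multiplicity of λ = -2 is 4. From dim ker(A − (-2)·I) = 3, there are exactly 3 Jordan blocks for λ = -2.
Step 2 — from the minimal polynomial, the factor (x + 2)^2 tells us the largest block for λ = -2 has size 2.
Step 3 — with total size 4, 3 blocks, and largest block 2, the block sizes (in nonincreasing order) are [2, 1, 1].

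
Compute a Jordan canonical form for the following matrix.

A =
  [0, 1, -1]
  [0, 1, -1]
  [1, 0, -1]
J_3(0)

The characteristic polynomial is
  det(x·I − A) = x^3

Eigenvalues and multiplicities (the geometric multiplicity of λ is n − rank(A − λI), which equals the number of Jordan blocks for λ):
  λ = 0: algebraic multiplicity = 3, geometric multiplicity = 1

Determining the block sizes for each eigenvalue:
  λ = 0: one block (gm = 1), so the single block has size am = 3 → block sizes [3]

Assembling the blocks gives a Jordan form
J =
  [0, 1, 0]
  [0, 0, 1]
  [0, 0, 0]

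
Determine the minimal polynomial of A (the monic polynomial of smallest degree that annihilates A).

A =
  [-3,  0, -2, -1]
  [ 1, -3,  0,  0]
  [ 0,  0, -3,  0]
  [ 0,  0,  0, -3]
x^3 + 9*x^2 + 27*x + 27

The characteristic polynomial is χ_A(x) = (x + 3)^4, so the eigenvalues are known. The minimal polynomial is
  m_A(x) = Π_λ (x − λ)^{k_λ}
where k_λ is the size of the *largest* Jordan block for λ (equivalently, the smallest k with (A − λI)^k v = 0 for every generalised eigenvector v of λ).

  λ = -3: largest Jordan block has size 3, contributing (x + 3)^3

So m_A(x) = (x + 3)^3 = x^3 + 9*x^2 + 27*x + 27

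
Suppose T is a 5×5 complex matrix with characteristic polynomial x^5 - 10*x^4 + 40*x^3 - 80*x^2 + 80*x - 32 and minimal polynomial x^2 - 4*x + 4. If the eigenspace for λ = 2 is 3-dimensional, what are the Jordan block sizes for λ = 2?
Block sizes for λ = 2: [2, 2, 1]

Step 1 — from the characteristic polynomial, algebraic multiplicity of λ = 2 is 5. From dim ker(T − (2)·I) = 3, there are exactly 3 Jordan blocks for λ = 2.
Step 2 — from the minimal polynomial, the factor (x − 2)^2 tells us the largest block for λ = 2 has size 2.
Step 3 — with total size 5, 3 blocks, and largest block 2, the block sizes (in nonincreasing order) are [2, 2, 1].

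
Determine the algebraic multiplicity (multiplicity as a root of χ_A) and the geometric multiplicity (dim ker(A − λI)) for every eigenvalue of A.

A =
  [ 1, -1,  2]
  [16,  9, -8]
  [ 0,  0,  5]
λ = 5: alg = 3, geom = 2

Step 1 — factor the characteristic polynomial to read off the algebraic multiplicities:
  χ_A(x) = (x - 5)^3

Step 2 — compute geometric multiplicities via the rank-nullity identity g(λ) = n − rank(A − λI):
  rank(A − (5)·I) = 1, so dim ker(A − (5)·I) = n − 1 = 2

Summary:
  λ = 5: algebraic multiplicity = 3, geometric multiplicity = 2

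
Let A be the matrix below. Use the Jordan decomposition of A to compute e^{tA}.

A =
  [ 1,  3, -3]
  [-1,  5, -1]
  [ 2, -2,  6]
e^{tA} =
  [-3*t*exp(4*t) + exp(4*t), 3*t*exp(4*t), -3*t*exp(4*t)]
  [-t*exp(4*t), t*exp(4*t) + exp(4*t), -t*exp(4*t)]
  [2*t*exp(4*t), -2*t*exp(4*t), 2*t*exp(4*t) + exp(4*t)]

Strategy: write A = P · J · P⁻¹ where J is a Jordan canonical form, so e^{tA} = P · e^{tJ} · P⁻¹, and e^{tJ} can be computed block-by-block.

A has Jordan form
J =
  [4, 1, 0]
  [0, 4, 0]
  [0, 0, 4]
(up to reordering of blocks).

Per-block formulas:
  For a 2×2 Jordan block J_2(4): exp(t · J_2(4)) = e^(4t)·(I + t·N), where N is the 2×2 nilpotent shift.
  For a 1×1 block at λ = 4: exp(t · [4]) = [e^(4t)].

After assembling e^{tJ} and conjugating by P, we get:

e^{tA} =
  [-3*t*exp(4*t) + exp(4*t), 3*t*exp(4*t), -3*t*exp(4*t)]
  [-t*exp(4*t), t*exp(4*t) + exp(4*t), -t*exp(4*t)]
  [2*t*exp(4*t), -2*t*exp(4*t), 2*t*exp(4*t) + exp(4*t)]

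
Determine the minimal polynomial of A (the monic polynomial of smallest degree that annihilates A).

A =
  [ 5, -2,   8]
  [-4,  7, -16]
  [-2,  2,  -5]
x^2 - 4*x + 3

The characteristic polynomial is χ_A(x) = (x - 3)^2*(x - 1), so the eigenvalues are known. The minimal polynomial is
  m_A(x) = Π_λ (x − λ)^{k_λ}
where k_λ is the size of the *largest* Jordan block for λ (equivalently, the smallest k with (A − λI)^k v = 0 for every generalised eigenvector v of λ).

  λ = 1: largest Jordan block has size 1, contributing (x − 1)
  λ = 3: largest Jordan block has size 1, contributing (x − 3)

So m_A(x) = (x - 3)*(x - 1) = x^2 - 4*x + 3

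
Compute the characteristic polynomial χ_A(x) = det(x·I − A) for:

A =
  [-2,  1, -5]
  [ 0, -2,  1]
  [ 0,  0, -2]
x^3 + 6*x^2 + 12*x + 8

Expanding det(x·I − A) (e.g. by cofactor expansion or by noting that A is similar to its Jordan form J, which has the same characteristic polynomial as A) gives
  χ_A(x) = x^3 + 6*x^2 + 12*x + 8
which factors as (x + 2)^3. The eigenvalues (with algebraic multiplicities) are λ = -2 with multiplicity 3.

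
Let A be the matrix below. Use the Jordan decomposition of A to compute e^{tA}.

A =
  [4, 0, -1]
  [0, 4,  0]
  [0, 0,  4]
e^{tA} =
  [exp(4*t), 0, -t*exp(4*t)]
  [0, exp(4*t), 0]
  [0, 0, exp(4*t)]

Strategy: write A = P · J · P⁻¹ where J is a Jordan canonical form, so e^{tA} = P · e^{tJ} · P⁻¹, and e^{tJ} can be computed block-by-block.

A has Jordan form
J =
  [4, 1, 0]
  [0, 4, 0]
  [0, 0, 4]
(up to reordering of blocks).

Per-block formulas:
  For a 1×1 block at λ = 4: exp(t · [4]) = [e^(4t)].
  For a 2×2 Jordan block J_2(4): exp(t · J_2(4)) = e^(4t)·(I + t·N), where N is the 2×2 nilpotent shift.

After assembling e^{tJ} and conjugating by P, we get:

e^{tA} =
  [exp(4*t), 0, -t*exp(4*t)]
  [0, exp(4*t), 0]
  [0, 0, exp(4*t)]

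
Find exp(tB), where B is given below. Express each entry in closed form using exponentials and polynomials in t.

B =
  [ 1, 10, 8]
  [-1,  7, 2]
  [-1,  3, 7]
e^{tB} =
  [-t^2*exp(5*t) - 4*t*exp(5*t) + exp(5*t), 2*t^2*exp(5*t) + 10*t*exp(5*t), 2*t^2*exp(5*t) + 8*t*exp(5*t)]
  [-t*exp(5*t), 2*t*exp(5*t) + exp(5*t), 2*t*exp(5*t)]
  [-t^2*exp(5*t)/2 - t*exp(5*t), t^2*exp(5*t) + 3*t*exp(5*t), t^2*exp(5*t) + 2*t*exp(5*t) + exp(5*t)]

Strategy: write B = P · J · P⁻¹ where J is a Jordan canonical form, so e^{tB} = P · e^{tJ} · P⁻¹, and e^{tJ} can be computed block-by-block.

B has Jordan form
J =
  [5, 1, 0]
  [0, 5, 1]
  [0, 0, 5]
(up to reordering of blocks).

Per-block formulas:
  For a 3×3 Jordan block J_3(5): exp(t · J_3(5)) = e^(5t)·(I + t·N + (t^2/2)·N^2), where N is the 3×3 nilpotent shift.

After assembling e^{tJ} and conjugating by P, we get:

e^{tB} =
  [-t^2*exp(5*t) - 4*t*exp(5*t) + exp(5*t), 2*t^2*exp(5*t) + 10*t*exp(5*t), 2*t^2*exp(5*t) + 8*t*exp(5*t)]
  [-t*exp(5*t), 2*t*exp(5*t) + exp(5*t), 2*t*exp(5*t)]
  [-t^2*exp(5*t)/2 - t*exp(5*t), t^2*exp(5*t) + 3*t*exp(5*t), t^2*exp(5*t) + 2*t*exp(5*t) + exp(5*t)]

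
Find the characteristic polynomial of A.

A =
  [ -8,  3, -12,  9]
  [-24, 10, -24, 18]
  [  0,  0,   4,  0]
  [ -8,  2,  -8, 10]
x^4 - 16*x^3 + 96*x^2 - 256*x + 256

Expanding det(x·I − A) (e.g. by cofactor expansion or by noting that A is similar to its Jordan form J, which has the same characteristic polynomial as A) gives
  χ_A(x) = x^4 - 16*x^3 + 96*x^2 - 256*x + 256
which factors as (x - 4)^4. The eigenvalues (with algebraic multiplicities) are λ = 4 with multiplicity 4.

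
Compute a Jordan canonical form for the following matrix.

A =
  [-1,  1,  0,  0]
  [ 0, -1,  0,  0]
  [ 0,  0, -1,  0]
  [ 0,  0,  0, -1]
J_2(-1) ⊕ J_1(-1) ⊕ J_1(-1)

The characteristic polynomial is
  det(x·I − A) = x^4 + 4*x^3 + 6*x^2 + 4*x + 1 = (x + 1)^4

Eigenvalues and multiplicities (the geometric multiplicity of λ is n − rank(A − λI), which equals the number of Jordan blocks for λ):
  λ = -1: algebraic multiplicity = 4, geometric multiplicity = 3

Determining the block sizes for each eigenvalue:
  λ = -1: 3 blocks summing to 4 forces exactly one block of size 2 and the rest size 1 → block sizes [2, 1, 1]

Assembling the blocks gives a Jordan form
J =
  [-1,  1,  0,  0]
  [ 0, -1,  0,  0]
  [ 0,  0, -1,  0]
  [ 0,  0,  0, -1]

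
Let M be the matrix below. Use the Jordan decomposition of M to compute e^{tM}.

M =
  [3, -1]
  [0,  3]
e^{tM} =
  [exp(3*t), -t*exp(3*t)]
  [0, exp(3*t)]

Strategy: write M = P · J · P⁻¹ where J is a Jordan canonical form, so e^{tM} = P · e^{tJ} · P⁻¹, and e^{tJ} can be computed block-by-block.

M has Jordan form
J =
  [3, 1]
  [0, 3]
(up to reordering of blocks).

Per-block formulas:
  For a 2×2 Jordan block J_2(3): exp(t · J_2(3)) = e^(3t)·(I + t·N), where N is the 2×2 nilpotent shift.

After assembling e^{tJ} and conjugating by P, we get:

e^{tM} =
  [exp(3*t), -t*exp(3*t)]
  [0, exp(3*t)]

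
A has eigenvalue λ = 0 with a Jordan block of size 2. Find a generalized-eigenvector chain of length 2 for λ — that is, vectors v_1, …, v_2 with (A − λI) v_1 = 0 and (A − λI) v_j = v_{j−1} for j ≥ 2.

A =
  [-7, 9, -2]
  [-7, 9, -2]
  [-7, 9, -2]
A Jordan chain for λ = 0 of length 2:
v_1 = (-7, -7, -7)ᵀ
v_2 = (1, 0, 0)ᵀ

Let N = A − (0)·I. We want v_2 with N^2 v_2 = 0 but N^1 v_2 ≠ 0; then v_{j-1} := N · v_j for j = 2, …, 2.

Pick v_2 = (1, 0, 0)ᵀ.
Then v_1 = N · v_2 = (-7, -7, -7)ᵀ.

Sanity check: (A − (0)·I) v_1 = (0, 0, 0)ᵀ = 0. ✓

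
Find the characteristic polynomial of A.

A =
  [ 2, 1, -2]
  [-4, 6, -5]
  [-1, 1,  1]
x^3 - 9*x^2 + 27*x - 27

Expanding det(x·I − A) (e.g. by cofactor expansion or by noting that A is similar to its Jordan form J, which has the same characteristic polynomial as A) gives
  χ_A(x) = x^3 - 9*x^2 + 27*x - 27
which factors as (x - 3)^3. The eigenvalues (with algebraic multiplicities) are λ = 3 with multiplicity 3.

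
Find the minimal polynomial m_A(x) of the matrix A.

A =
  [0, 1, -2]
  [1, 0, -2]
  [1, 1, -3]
x^2 + 2*x + 1

The characteristic polynomial is χ_A(x) = (x + 1)^3, so the eigenvalues are known. The minimal polynomial is
  m_A(x) = Π_λ (x − λ)^{k_λ}
where k_λ is the size of the *largest* Jordan block for λ (equivalently, the smallest k with (A − λI)^k v = 0 for every generalised eigenvector v of λ).

  λ = -1: largest Jordan block has size 2, contributing (x + 1)^2

So m_A(x) = (x + 1)^2 = x^2 + 2*x + 1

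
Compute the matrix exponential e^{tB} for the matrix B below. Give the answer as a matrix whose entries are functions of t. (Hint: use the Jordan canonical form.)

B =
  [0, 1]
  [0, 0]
e^{tB} =
  [1, t]
  [0, 1]

Strategy: write B = P · J · P⁻¹ where J is a Jordan canonical form, so e^{tB} = P · e^{tJ} · P⁻¹, and e^{tJ} can be computed block-by-block.

B has Jordan form
J =
  [0, 1]
  [0, 0]
(up to reordering of blocks).

Per-block formulas:
  For a 2×2 Jordan block J_2(0): exp(t · J_2(0)) = e^(0t)·(I + t·N), where N is the 2×2 nilpotent shift.

After assembling e^{tJ} and conjugating by P, we get:

e^{tB} =
  [1, t]
  [0, 1]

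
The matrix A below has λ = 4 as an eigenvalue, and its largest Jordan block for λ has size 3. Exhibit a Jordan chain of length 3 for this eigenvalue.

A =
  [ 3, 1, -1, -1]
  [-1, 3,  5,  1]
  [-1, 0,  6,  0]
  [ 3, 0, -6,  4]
A Jordan chain for λ = 4 of length 3:
v_1 = (-2, 0, -1, 3)ᵀ
v_2 = (-1, -1, -1, 3)ᵀ
v_3 = (1, 0, 0, 0)ᵀ

Let N = A − (4)·I. We want v_3 with N^3 v_3 = 0 but N^2 v_3 ≠ 0; then v_{j-1} := N · v_j for j = 3, …, 2.

Pick v_3 = (1, 0, 0, 0)ᵀ.
Then v_2 = N · v_3 = (-1, -1, -1, 3)ᵀ.
Then v_1 = N · v_2 = (-2, 0, -1, 3)ᵀ.

Sanity check: (A − (4)·I) v_1 = (0, 0, 0, 0)ᵀ = 0. ✓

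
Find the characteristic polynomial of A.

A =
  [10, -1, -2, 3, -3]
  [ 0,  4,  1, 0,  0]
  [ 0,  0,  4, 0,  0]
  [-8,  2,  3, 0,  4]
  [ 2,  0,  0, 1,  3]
x^5 - 21*x^4 + 176*x^3 - 736*x^2 + 1536*x - 1280

Expanding det(x·I − A) (e.g. by cofactor expansion or by noting that A is similar to its Jordan form J, which has the same characteristic polynomial as A) gives
  χ_A(x) = x^5 - 21*x^4 + 176*x^3 - 736*x^2 + 1536*x - 1280
which factors as (x - 5)*(x - 4)^4. The eigenvalues (with algebraic multiplicities) are λ = 4 with multiplicity 4, λ = 5 with multiplicity 1.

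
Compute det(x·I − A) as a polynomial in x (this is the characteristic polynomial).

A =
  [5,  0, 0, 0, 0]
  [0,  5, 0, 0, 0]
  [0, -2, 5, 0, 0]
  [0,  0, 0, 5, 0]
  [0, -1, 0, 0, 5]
x^5 - 25*x^4 + 250*x^3 - 1250*x^2 + 3125*x - 3125

Expanding det(x·I − A) (e.g. by cofactor expansion or by noting that A is similar to its Jordan form J, which has the same characteristic polynomial as A) gives
  χ_A(x) = x^5 - 25*x^4 + 250*x^3 - 1250*x^2 + 3125*x - 3125
which factors as (x - 5)^5. The eigenvalues (with algebraic multiplicities) are λ = 5 with multiplicity 5.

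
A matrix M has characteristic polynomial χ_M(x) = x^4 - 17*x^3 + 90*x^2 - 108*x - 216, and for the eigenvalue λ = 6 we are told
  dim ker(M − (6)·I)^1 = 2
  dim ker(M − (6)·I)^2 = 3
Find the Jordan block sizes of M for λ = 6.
Block sizes for λ = 6: [2, 1]

From the dimensions of kernels of powers, the number of Jordan blocks of size at least j is d_j − d_{j−1} where d_j = dim ker(N^j) (with d_0 = 0). Computing the differences gives [2, 1].
The number of blocks of size exactly k is (#blocks of size ≥ k) − (#blocks of size ≥ k + 1), so the partition is: 1 block(s) of size 1, 1 block(s) of size 2.
In nonincreasing order the block sizes are [2, 1].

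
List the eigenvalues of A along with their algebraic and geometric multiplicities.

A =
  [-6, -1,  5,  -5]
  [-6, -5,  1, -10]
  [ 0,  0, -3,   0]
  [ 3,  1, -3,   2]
λ = -3: alg = 4, geom = 2

Step 1 — factor the characteristic polynomial to read off the algebraic multiplicities:
  χ_A(x) = (x + 3)^4

Step 2 — compute geometric multiplicities via the rank-nullity identity g(λ) = n − rank(A − λI):
  rank(A − (-3)·I) = 2, so dim ker(A − (-3)·I) = n − 2 = 2

Summary:
  λ = -3: algebraic multiplicity = 4, geometric multiplicity = 2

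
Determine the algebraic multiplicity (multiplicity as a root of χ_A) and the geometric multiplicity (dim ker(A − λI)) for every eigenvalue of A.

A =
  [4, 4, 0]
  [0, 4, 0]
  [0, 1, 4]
λ = 4: alg = 3, geom = 2

Step 1 — factor the characteristic polynomial to read off the algebraic multiplicities:
  χ_A(x) = (x - 4)^3

Step 2 — compute geometric multiplicities via the rank-nullity identity g(λ) = n − rank(A − λI):
  rank(A − (4)·I) = 1, so dim ker(A − (4)·I) = n − 1 = 2

Summary:
  λ = 4: algebraic multiplicity = 3, geometric multiplicity = 2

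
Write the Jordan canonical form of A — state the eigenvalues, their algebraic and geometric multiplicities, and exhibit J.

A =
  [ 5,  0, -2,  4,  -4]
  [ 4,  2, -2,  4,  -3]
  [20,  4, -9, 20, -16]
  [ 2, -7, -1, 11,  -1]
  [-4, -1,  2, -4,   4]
J_2(1) ⊕ J_1(1) ⊕ J_2(5)

The characteristic polynomial is
  det(x·I − A) = x^5 - 13*x^4 + 58*x^3 - 106*x^2 + 85*x - 25 = (x - 5)^2*(x - 1)^3

Eigenvalues and multiplicities (the geometric multiplicity of λ is n − rank(A − λI), which equals the number of Jordan blocks for λ):
  λ = 1: algebraic multiplicity = 3, geometric multiplicity = 2
  λ = 5: algebraic multiplicity = 2, geometric multiplicity = 1

Determining the block sizes for each eigenvalue:
  λ = 1: 2 blocks summing to 3 forces exactly one block of size 2 and the rest size 1 → block sizes [2, 1]
  λ = 5: one block (gm = 1), so the single block has size am = 2 → block sizes [2]

Assembling the blocks gives a Jordan form
J =
  [1, 1, 0, 0, 0]
  [0, 1, 0, 0, 0]
  [0, 0, 1, 0, 0]
  [0, 0, 0, 5, 1]
  [0, 0, 0, 0, 5]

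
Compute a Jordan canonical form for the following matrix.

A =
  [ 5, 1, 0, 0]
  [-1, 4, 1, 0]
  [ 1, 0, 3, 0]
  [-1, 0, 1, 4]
J_3(4) ⊕ J_1(4)

The characteristic polynomial is
  det(x·I − A) = x^4 - 16*x^3 + 96*x^2 - 256*x + 256 = (x - 4)^4

Eigenvalues and multiplicities (the geometric multiplicity of λ is n − rank(A − λI), which equals the number of Jordan blocks for λ):
  λ = 4: algebraic multiplicity = 4, geometric multiplicity = 2

Determining the block sizes for each eigenvalue:
  λ = 4: with am = 4 and gm = 2, the partition is not yet determined (e.g. several partitions of 4 into 2 parts exist). Let N = A − (4)·I. Computing rank(N^1) = 2, rank(N^2) = 1, rank(N^3) = 0; the number of blocks of size ≥ j is rank(N^{j−1}) − rank(N^j), giving [2, 1, 1]. So we have 1 block(s) of size 3, 1 block(s) of size 1 → block sizes [3, 1]

Assembling the blocks gives a Jordan form
J =
  [4, 1, 0, 0]
  [0, 4, 1, 0]
  [0, 0, 4, 0]
  [0, 0, 0, 4]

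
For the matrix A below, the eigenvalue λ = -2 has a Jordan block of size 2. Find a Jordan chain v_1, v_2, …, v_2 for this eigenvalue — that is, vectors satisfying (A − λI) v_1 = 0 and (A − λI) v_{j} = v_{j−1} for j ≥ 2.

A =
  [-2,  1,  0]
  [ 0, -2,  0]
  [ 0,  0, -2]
A Jordan chain for λ = -2 of length 2:
v_1 = (1, 0, 0)ᵀ
v_2 = (0, 1, 0)ᵀ

Let N = A − (-2)·I. We want v_2 with N^2 v_2 = 0 but N^1 v_2 ≠ 0; then v_{j-1} := N · v_j for j = 2, …, 2.

Pick v_2 = (0, 1, 0)ᵀ.
Then v_1 = N · v_2 = (1, 0, 0)ᵀ.

Sanity check: (A − (-2)·I) v_1 = (0, 0, 0)ᵀ = 0. ✓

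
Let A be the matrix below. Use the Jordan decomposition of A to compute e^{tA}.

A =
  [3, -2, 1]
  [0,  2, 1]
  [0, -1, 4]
e^{tA} =
  [exp(3*t), t^2*exp(3*t)/2 - 2*t*exp(3*t), -t^2*exp(3*t)/2 + t*exp(3*t)]
  [0, -t*exp(3*t) + exp(3*t), t*exp(3*t)]
  [0, -t*exp(3*t), t*exp(3*t) + exp(3*t)]

Strategy: write A = P · J · P⁻¹ where J is a Jordan canonical form, so e^{tA} = P · e^{tJ} · P⁻¹, and e^{tJ} can be computed block-by-block.

A has Jordan form
J =
  [3, 1, 0]
  [0, 3, 1]
  [0, 0, 3]
(up to reordering of blocks).

Per-block formulas:
  For a 3×3 Jordan block J_3(3): exp(t · J_3(3)) = e^(3t)·(I + t·N + (t^2/2)·N^2), where N is the 3×3 nilpotent shift.

After assembling e^{tJ} and conjugating by P, we get:

e^{tA} =
  [exp(3*t), t^2*exp(3*t)/2 - 2*t*exp(3*t), -t^2*exp(3*t)/2 + t*exp(3*t)]
  [0, -t*exp(3*t) + exp(3*t), t*exp(3*t)]
  [0, -t*exp(3*t), t*exp(3*t) + exp(3*t)]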